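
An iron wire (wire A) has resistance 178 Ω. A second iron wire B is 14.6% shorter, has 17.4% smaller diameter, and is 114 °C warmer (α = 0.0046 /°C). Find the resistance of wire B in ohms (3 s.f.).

R ∝ ρL/d² with ρ ∝ (1+αΔT), so R_B/R_A = (1 − 14.6/100) × (1 − 17.4/100)⁻² × (1 + 0.0046×114)
= 0.854 × 1.466 × 1.524 = 1.908
R_B = 1.908 × 178 = 340 Ω

340 Ω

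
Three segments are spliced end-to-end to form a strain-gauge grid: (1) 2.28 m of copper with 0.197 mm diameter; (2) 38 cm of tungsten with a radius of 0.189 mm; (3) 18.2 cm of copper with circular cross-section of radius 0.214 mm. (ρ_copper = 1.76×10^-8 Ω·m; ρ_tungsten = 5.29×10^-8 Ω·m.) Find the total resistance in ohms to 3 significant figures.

Seg 1: A = π(d/2)² = π(9.8500e-05 m)² = 3.048e-08 m²
R_1 = (1.76×10^-8)(2.28)/(3.048e-08) = 1.317 Ω
Seg 2: A = πr² = π(1.8900e-04 m)² = 1.122e-07 m²
R_2 = (5.29×10^-8)(0.38)/(1.122e-07) = 0.1791 Ω
Seg 3: A = πr² = π(2.1400e-04 m)² = 1.439e-07 m²
R_3 = (1.76×10^-8)(0.182)/(1.439e-07) = 0.02226 Ω
R_total = R_1 + R_2 + R_3 = 1.52 Ω

1.52 Ω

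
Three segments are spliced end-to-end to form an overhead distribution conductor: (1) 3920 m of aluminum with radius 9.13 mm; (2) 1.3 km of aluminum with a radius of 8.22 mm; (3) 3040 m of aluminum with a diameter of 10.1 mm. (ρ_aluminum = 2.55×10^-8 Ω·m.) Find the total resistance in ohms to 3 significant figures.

1.51 Ω

Seg 1: A = πr² = π(9.1300e-03 m)² = 2.619e-04 m²
R_1 = (2.55×10^-8)(3920)/(2.619e-04) = 0.3817 Ω
Seg 2: A = πr² = π(8.2200e-03 m)² = 2.123e-04 m²
R_2 = (2.55×10^-8)(1300)/(2.123e-04) = 0.1562 Ω
Seg 3: A = π(d/2)² = π(5.0500e-03 m)² = 8.012e-05 m²
R_3 = (2.55×10^-8)(3040)/(8.012e-05) = 0.9676 Ω
R_total = R_1 + R_2 + R_3 = 1.51 Ω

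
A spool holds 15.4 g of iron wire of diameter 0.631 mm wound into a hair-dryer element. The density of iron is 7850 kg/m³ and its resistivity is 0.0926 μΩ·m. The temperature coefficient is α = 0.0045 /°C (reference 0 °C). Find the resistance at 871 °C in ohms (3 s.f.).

ρ = 0.0926 μΩ·m = 9.26×10^-8 Ω·m
A = π(d/2)² = π(3.1550e-04 m)² = 3.1271e-07 m²
L = m/(density·A) = 0.0154/(7850×3.1271e-07) = 6.273 m
R = ρL/A = (9.26×10^-8)(6.273)/(3.1271e-07) = 1.858 Ω
R(871 °C) = 1.858 × (1 + 0.0045×871) = 9.14 Ω

9.14 Ω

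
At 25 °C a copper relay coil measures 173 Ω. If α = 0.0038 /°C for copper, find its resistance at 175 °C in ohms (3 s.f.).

ΔT = 175 − 25 = 150 °C
R = R₀(1 + αΔT) = 173 × (1 + 0.0038×150) = 173 × 1.57 = 272 Ω

272 Ω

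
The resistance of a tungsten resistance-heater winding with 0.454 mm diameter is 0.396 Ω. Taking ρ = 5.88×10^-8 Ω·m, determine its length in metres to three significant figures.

A = π(d/2)² = π(2.2700e-04 m)² = 1.619e-07 m²
L = RA/ρ = (0.396)(1.619e-07)/(5.88×10^-8) = 1.09 m

1.09 m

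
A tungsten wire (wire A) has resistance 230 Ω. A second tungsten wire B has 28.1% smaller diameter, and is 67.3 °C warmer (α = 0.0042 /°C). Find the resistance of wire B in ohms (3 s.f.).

R ∝ ρL/d² with ρ ∝ (1+αΔT), so R_B/R_A = (1 − 28.1/100)⁻² × (1 + 0.0042×67.3)
= 1.934 × 1.283 = 2.481
R_B = 2.481 × 230 = 571 Ω

571 Ω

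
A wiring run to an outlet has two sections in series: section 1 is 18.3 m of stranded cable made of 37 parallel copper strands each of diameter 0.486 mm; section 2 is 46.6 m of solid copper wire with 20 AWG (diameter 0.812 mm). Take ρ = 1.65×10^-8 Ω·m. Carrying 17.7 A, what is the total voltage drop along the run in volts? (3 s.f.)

27.1 V

Section 1: A_strand = π(2.4300e-04)² = 1.855e-07 m²; R₁ = ρL/(N·A_s) = (1.65×10^-8)(18.3)/(37×1.855e-07) = 0.04399 Ω
Section 2: A = π(0.812/2 mm)² = π(4.0600e-04 m)² = 5.178e-07 m²
R₂ = (1.65×10^-8)(46.6)/(5.178e-07) = 1.485 Ω
R = R₁ + R₂ = 1.529 Ω
V = IR = 17.7 × 1.529 = 27.1 V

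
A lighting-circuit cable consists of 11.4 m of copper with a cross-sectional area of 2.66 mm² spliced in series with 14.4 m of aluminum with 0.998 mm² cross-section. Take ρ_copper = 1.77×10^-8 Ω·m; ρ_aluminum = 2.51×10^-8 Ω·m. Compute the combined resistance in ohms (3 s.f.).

0.438 Ω

Segment 1: A = 2.66 mm² = 2.660e-06 m²
R₁ = ρL/A = (1.77×10^-8)(11.4)/(2.660e-06) = 0.07586 Ω
Segment 2: A = 0.998 mm² = 9.980e-07 m²
R₂ = (2.51×10^-8)(14.4)/(9.980e-07) = 0.3622 Ω
R = R₁ + R₂ = 0.438 Ω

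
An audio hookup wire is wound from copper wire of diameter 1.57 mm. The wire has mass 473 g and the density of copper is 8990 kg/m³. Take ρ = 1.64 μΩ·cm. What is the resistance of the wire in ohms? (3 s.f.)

ρ = 1.64 μΩ·cm = 1.64×10^-8 Ω·m
A = π(d/2)² = π(7.8500e-04 m)² = 1.9359e-06 m²
L = m/(density·A) = 0.473/(8990×1.9359e-06) = 27.18 m
R = ρL/A = (1.64×10^-8)(27.18)/(1.9359e-06) = 0.230 Ω

0.230 Ω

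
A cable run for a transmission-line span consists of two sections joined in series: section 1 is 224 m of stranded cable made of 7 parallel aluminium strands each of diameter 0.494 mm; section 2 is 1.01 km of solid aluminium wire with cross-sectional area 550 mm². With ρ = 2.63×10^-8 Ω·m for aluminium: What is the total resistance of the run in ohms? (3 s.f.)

4.44 Ω

Section 1: A_strand = π(2.4700e-04)² = 1.917e-07 m²; R₁ = ρL/(N·A_s) = (2.63×10^-8)(224)/(7×1.917e-07) = 4.391 Ω
Section 2: A = 550 mm² = 5.500e-04 m²
R₂ = (2.63×10^-8)(1010)/(5.500e-04) = 0.0483 Ω
R = R₁ + R₂ = 4.44 Ω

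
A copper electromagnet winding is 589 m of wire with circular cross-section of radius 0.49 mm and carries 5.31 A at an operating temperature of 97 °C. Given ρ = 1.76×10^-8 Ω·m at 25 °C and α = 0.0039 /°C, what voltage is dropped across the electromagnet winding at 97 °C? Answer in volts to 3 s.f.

A = πr² = π(4.9000e-04 m)² = 7.543e-07 m²
R₍25₎ = ρL/A = (1.76×10^-8)(589)/(7.543e-07) = 13.74 Ω
R₍97₎ = R₍25₎(1 + αΔT) = 13.74 × (1 + 0.0039×72) = 17.6 Ω
V = IR = 5.31 × 17.6 = 93.5 V

93.5 V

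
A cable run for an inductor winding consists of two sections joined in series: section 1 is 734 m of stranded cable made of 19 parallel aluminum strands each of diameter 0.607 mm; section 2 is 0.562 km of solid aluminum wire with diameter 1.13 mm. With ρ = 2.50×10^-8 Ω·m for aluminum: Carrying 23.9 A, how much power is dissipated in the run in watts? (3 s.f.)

9910 W

Section 1: A_strand = π(3.0350e-04)² = 2.894e-07 m²; R₁ = ρL/(N·A_s) = (2.50×10^-8)(734)/(19×2.894e-07) = 3.337 Ω
Section 2: A = π(d/2)² = π(5.6500e-04 m)² = 1.003e-06 m²
R₂ = (2.50×10^-8)(562)/(1.003e-06) = 14.01 Ω
R = R₁ + R₂ = 17.35 Ω
P = I²R = (23.9)² × 17.35 = 9910 W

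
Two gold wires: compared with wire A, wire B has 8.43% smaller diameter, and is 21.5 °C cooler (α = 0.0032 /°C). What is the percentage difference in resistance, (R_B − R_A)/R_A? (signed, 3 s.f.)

R ∝ ρL/d² with ρ ∝ (1+αΔT), so R_B/R_A = (1 − 8.43/100)⁻² × (1 − 0.0032×21.5)
= 1.193 × 0.9312 = 1.111
(R_B − R_A)/R_A = 1.111 − 1 = 11.1%

11.1%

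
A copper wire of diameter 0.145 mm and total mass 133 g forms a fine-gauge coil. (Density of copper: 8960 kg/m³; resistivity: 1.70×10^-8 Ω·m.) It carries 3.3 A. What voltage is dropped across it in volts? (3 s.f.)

A = π(d/2)² = π(7.2500e-05 m)² = 1.6513e-08 m²
L = m/(density·A) = 0.133/(8960×1.6513e-08) = 898.9 m
R = ρL/A = (1.70×10^-8)(898.9)/(1.6513e-08) = 925.4 Ω
V = IR = 3.3 × 925.4 = 3050 V

3050 V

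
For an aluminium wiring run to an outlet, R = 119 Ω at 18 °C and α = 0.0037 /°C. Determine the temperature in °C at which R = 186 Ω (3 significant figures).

170 °C

R = R₀(1 + α(T − T₀)) ⇒ T = T₀ + (R/R₀ − 1)/α
T = 18 + (186/119 − 1)/0.0037 = 18 + (0.563)/0.0037 = 170 °C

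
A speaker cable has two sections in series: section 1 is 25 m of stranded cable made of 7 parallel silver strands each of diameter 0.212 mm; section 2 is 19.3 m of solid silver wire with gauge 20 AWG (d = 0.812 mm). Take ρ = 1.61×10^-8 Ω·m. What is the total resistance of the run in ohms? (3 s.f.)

2.23 Ω

Section 1: A_strand = π(1.0600e-04)² = 3.530e-08 m²; R₁ = ρL/(N·A_s) = (1.61×10^-8)(25)/(7×3.530e-08) = 1.629 Ω
Section 2: A = π(0.812/2 mm)² = π(4.0600e-04 m)² = 5.178e-07 m²
R₂ = (1.61×10^-8)(19.3)/(5.178e-07) = 0.6 Ω
R = R₁ + R₂ = 2.23 Ω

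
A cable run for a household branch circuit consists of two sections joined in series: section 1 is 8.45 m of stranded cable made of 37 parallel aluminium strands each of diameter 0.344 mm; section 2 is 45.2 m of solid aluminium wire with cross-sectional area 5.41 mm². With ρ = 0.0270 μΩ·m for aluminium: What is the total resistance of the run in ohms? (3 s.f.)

0.292 Ω

ρ = 0.0270 μΩ·m = 2.70×10^-8 Ω·m
Section 1: A_strand = π(1.7200e-04)² = 9.294e-08 m²; R₁ = ρL/(N·A_s) = (2.70×10^-8)(8.45)/(37×9.294e-08) = 0.06635 Ω
Section 2: A = 5.41 mm² = 5.410e-06 m²
R₂ = (2.70×10^-8)(45.2)/(5.410e-06) = 0.2256 Ω
R = R₁ + R₂ = 0.292 Ω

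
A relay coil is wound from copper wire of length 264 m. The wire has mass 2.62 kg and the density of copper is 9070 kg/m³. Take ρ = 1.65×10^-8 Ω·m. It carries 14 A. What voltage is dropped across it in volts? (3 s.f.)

55.7 V

A = m/(density·L) = 2.62/(9070×264) = 1.0942e-06 m²
R = ρL/A = (1.65×10^-8)(264)/(1.0942e-06) = 3.981 Ω
V = IR = 14 × 3.981 = 55.7 V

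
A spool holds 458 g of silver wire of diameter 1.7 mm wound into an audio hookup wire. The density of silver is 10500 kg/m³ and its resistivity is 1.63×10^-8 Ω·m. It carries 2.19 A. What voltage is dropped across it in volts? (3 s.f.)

0.302 V

A = π(d/2)² = π(8.5000e-04 m)² = 2.2698e-06 m²
L = m/(density·A) = 0.458/(10500×2.2698e-06) = 19.22 m
R = ρL/A = (1.63×10^-8)(19.22)/(2.2698e-06) = 0.138 Ω
V = IR = 2.19 × 0.138 = 0.302 V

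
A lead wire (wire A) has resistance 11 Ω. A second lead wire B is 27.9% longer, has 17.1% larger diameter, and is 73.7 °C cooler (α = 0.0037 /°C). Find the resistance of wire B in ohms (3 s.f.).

7.46 Ω

R ∝ ρL/d² with ρ ∝ (1+αΔT), so R_B/R_A = (1 + 27.9/100) × (1 + 17.1/100)⁻² × (1 − 0.0037×73.7)
= 1.279 × 0.7293 × 0.7273 = 0.6784
R_B = 0.6784 × 11 = 7.46 Ω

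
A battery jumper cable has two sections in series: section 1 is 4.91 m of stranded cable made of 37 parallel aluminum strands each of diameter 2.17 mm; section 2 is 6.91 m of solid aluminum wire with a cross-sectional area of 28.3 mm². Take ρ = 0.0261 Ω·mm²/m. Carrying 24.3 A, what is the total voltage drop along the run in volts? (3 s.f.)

ρ = 0.0261 Ω·mm²/m = 2.61×10^-8 Ω·m
Section 1: A_strand = π(1.0850e-03)² = 3.698e-06 m²; R₁ = ρL/(N·A_s) = (2.61×10^-8)(4.91)/(37×3.698e-06) = 9.365×10^-4 Ω
Section 2: A = 28.3 mm² = 2.830e-05 m²
R₂ = (2.61×10^-8)(6.91)/(2.830e-05) = 0.006373 Ω
R = R₁ + R₂ = 0.007309 Ω
V = IR = 24.3 × 0.007309 = 0.178 V

0.178 V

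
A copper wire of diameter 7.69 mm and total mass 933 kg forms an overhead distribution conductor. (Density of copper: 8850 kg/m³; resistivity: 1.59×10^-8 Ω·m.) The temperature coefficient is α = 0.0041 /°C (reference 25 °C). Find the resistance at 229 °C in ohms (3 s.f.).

1.43 Ω

A = π(d/2)² = π(3.8450e-03 m)² = 4.6445e-05 m²
L = m/(density·A) = 933/(8850×4.6445e-05) = 2270 m
R = ρL/A = (1.59×10^-8)(2270)/(4.6445e-05) = 0.7771 Ω
R(229 °C) = 0.7771 × (1 + 0.0041×204) = 1.43 Ω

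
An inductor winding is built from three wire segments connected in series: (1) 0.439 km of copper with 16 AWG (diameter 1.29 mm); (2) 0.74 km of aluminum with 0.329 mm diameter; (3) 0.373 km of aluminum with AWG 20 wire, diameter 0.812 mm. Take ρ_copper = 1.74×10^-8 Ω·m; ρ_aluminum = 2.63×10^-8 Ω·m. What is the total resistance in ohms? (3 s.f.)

Seg 1: A = π(1.29/2 mm)² = π(6.4500e-04 m)² = 1.307e-06 m²
R_1 = (1.74×10^-8)(439)/(1.307e-06) = 5.844 Ω
Seg 2: A = π(d/2)² = π(1.6450e-04 m)² = 8.501e-08 m²
R_2 = (2.63×10^-8)(740)/(8.501e-08) = 228.9 Ω
Seg 3: A = π(0.812/2 mm)² = π(4.0600e-04 m)² = 5.178e-07 m²
R_3 = (2.63×10^-8)(373)/(5.178e-07) = 18.94 Ω
R_total = R_1 + R_2 + R_3 = 254 Ω

254 Ω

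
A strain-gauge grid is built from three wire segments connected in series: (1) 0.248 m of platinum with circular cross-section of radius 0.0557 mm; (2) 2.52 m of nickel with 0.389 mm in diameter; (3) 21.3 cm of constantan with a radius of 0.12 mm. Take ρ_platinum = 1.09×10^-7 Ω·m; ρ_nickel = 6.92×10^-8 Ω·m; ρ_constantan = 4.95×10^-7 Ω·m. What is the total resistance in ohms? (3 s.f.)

Seg 1: A = πr² = π(5.5700e-05 m)² = 9.747e-09 m²
R_1 = (1.09×10^-7)(0.248)/(9.747e-09) = 2.773 Ω
Seg 2: A = π(d/2)² = π(1.9450e-04 m)² = 1.188e-07 m²
R_2 = (6.92×10^-8)(2.52)/(1.188e-07) = 1.467 Ω
Seg 3: A = πr² = π(1.2000e-04 m)² = 4.524e-08 m²
R_3 = (4.95×10^-7)(0.213)/(4.524e-08) = 2.331 Ω
R_total = R_1 + R_2 + R_3 = 6.57 Ω

6.57 Ω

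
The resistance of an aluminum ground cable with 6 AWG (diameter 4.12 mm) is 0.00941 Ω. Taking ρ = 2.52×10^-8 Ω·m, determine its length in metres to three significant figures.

4.98 m

A = π(4.12/2 mm)² = π(2.0600e-03 m)² = 1.333e-05 m²
L = RA/ρ = (0.00941)(1.333e-05)/(2.52×10^-8) = 4.98 m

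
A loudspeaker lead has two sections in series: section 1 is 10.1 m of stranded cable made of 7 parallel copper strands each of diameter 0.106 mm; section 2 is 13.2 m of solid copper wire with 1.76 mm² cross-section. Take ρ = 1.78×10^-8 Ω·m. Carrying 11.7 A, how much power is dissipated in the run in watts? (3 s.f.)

417 W

Section 1: A_strand = π(5.3000e-05)² = 8.825e-09 m²; R₁ = ρL/(N·A_s) = (1.78×10^-8)(10.1)/(7×8.825e-09) = 2.91 Ω
Section 2: A = 1.76 mm² = 1.760e-06 m²
R₂ = (1.78×10^-8)(13.2)/(1.760e-06) = 0.1335 Ω
R = R₁ + R₂ = 3.044 Ω
P = I²R = (11.7)² × 3.044 = 417 W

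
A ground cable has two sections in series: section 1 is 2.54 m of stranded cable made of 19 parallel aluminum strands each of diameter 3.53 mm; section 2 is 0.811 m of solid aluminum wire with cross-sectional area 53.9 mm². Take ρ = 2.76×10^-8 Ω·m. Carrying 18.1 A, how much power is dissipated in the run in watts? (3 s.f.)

0.260 W

Section 1: A_strand = π(1.7650e-03)² = 9.787e-06 m²; R₁ = ρL/(N·A_s) = (2.76×10^-8)(2.54)/(19×9.787e-06) = 3.770×10^-4 Ω
Section 2: A = 53.9 mm² = 5.390e-05 m²
R₂ = (2.76×10^-8)(0.811)/(5.390e-05) = 4.153×10^-4 Ω
R = R₁ + R₂ = 7.923×10^-4 Ω
P = I²R = (18.1)² × 7.923×10^-4 = 0.260 W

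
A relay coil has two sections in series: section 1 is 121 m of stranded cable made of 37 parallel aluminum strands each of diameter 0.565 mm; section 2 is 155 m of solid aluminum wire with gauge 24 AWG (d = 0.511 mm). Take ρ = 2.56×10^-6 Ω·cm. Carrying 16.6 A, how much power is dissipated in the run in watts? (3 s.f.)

5420 W

ρ = 2.56×10^-6 Ω·cm = 2.56×10^-8 Ω·m
Section 1: A_strand = π(2.8250e-04)² = 2.507e-07 m²; R₁ = ρL/(N·A_s) = (2.56×10^-8)(121)/(37×2.507e-07) = 0.3339 Ω
Section 2: A = π(0.511/2 mm)² = π(2.5550e-04 m)² = 2.051e-07 m²
R₂ = (2.56×10^-8)(155)/(2.051e-07) = 19.35 Ω
R = R₁ + R₂ = 19.68 Ω
P = I²R = (16.6)² × 19.68 = 5420 W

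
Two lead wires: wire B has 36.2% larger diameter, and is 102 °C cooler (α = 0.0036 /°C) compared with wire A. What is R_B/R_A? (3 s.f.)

R ∝ ρL/d² with ρ ∝ (1+αΔT), so R_B/R_A = (1 + 36.2/100)⁻² × (1 − 0.0036×102)
= 0.5391 × 0.6328 = 0.341

0.341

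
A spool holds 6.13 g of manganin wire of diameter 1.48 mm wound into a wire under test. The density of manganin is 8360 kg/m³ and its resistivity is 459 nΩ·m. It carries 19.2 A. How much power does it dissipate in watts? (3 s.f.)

ρ = 459 nΩ·m = 4.59×10^-7 Ω·m
A = π(d/2)² = π(7.4000e-04 m)² = 1.7203e-06 m²
L = m/(density·A) = 0.00613/(8360×1.7203e-06) = 0.4262 m
R = ρL/A = (4.59×10^-7)(0.4262)/(1.7203e-06) = 0.1137 Ω
P = I²R = (19.2)² × 0.1137 = 41.9 W

41.9 W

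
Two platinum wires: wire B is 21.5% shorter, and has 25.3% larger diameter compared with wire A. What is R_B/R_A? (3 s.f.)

R ∝ L/d², so R_B/R_A = (1 − 21.5/100) × (1 + 25.3/100)⁻²
= 0.785 × 0.6369 = 0.500

0.500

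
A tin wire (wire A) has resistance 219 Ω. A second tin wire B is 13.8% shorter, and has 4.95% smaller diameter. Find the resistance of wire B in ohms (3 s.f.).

209 Ω

R ∝ L/d², so R_B/R_A = (1 − 13.8/100) × (1 − 4.95/100)⁻²
= 0.862 × 1.107 = 0.9541
R_B = 0.9541 × 219 = 209 Ω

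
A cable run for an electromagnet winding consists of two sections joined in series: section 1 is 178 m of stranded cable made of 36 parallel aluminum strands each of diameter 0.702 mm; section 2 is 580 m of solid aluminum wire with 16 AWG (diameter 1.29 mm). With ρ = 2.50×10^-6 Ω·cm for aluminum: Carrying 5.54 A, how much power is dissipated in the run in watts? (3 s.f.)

350 W

ρ = 2.50×10^-6 Ω·cm = 2.50×10^-8 Ω·m
Section 1: A_strand = π(3.5100e-04)² = 3.870e-07 m²; R₁ = ρL/(N·A_s) = (2.50×10^-8)(178)/(36×3.870e-07) = 0.3194 Ω
Section 2: A = π(1.29/2 mm)² = π(6.4500e-04 m)² = 1.307e-06 m²
R₂ = (2.50×10^-8)(580)/(1.307e-06) = 11.09 Ω
R = R₁ + R₂ = 11.41 Ω
P = I²R = (5.54)² × 11.41 = 350 W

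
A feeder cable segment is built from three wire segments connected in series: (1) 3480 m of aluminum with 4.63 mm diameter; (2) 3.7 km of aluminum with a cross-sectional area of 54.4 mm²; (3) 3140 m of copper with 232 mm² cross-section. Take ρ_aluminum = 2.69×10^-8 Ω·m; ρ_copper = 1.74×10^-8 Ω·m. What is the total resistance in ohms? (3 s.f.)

7.63 Ω

Seg 1: A = π(d/2)² = π(2.3150e-03 m)² = 1.684e-05 m²
R_1 = (2.69×10^-8)(3480)/(1.684e-05) = 5.56 Ω
Seg 2: A = 54.4 mm² = 5.440e-05 m²
R_2 = (2.69×10^-8)(3700)/(5.440e-05) = 1.83 Ω
Seg 3: A = 232 mm² = 2.320e-04 m²
R_3 = (1.74×10^-8)(3140)/(2.320e-04) = 0.2355 Ω
R_total = R_1 + R_2 + R_3 = 7.63 Ω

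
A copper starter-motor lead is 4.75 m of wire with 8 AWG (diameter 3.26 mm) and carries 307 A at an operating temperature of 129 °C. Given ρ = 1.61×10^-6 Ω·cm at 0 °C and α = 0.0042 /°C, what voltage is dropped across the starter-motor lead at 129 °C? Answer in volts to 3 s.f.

ρ = 1.61×10^-6 Ω·cm = 1.61×10^-8 Ω·m
A = π(3.26/2 mm)² = π(1.6300e-03 m)² = 8.347e-06 m²
R₍0₎ = ρL/A = (1.61×10^-8)(4.75)/(8.347e-06) = 0.009162 Ω
R₍129₎ = R₍0₎(1 + αΔT) = 0.009162 × (1 + 0.0042×129) = 0.01413 Ω
V = IR = 307 × 0.01413 = 4.34 V

4.34 V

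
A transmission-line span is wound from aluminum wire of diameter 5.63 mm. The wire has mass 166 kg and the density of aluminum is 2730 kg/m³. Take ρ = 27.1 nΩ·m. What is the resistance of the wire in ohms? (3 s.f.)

ρ = 27.1 nΩ·m = 2.71×10^-8 Ω·m
A = π(d/2)² = π(2.8150e-03 m)² = 2.4895e-05 m²
L = m/(density·A) = 166/(2730×2.4895e-05) = 2443 m
R = ρL/A = (2.71×10^-8)(2443)/(2.4895e-05) = 2.66 Ω

2.66 Ω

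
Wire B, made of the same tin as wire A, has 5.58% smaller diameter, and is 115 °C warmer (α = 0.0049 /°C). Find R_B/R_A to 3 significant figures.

R ∝ ρL/d² with ρ ∝ (1+αΔT), so R_B/R_A = (1 − 5.58/100)⁻² × (1 + 0.0049×115)
= 1.122 × 1.563 = 1.75

1.75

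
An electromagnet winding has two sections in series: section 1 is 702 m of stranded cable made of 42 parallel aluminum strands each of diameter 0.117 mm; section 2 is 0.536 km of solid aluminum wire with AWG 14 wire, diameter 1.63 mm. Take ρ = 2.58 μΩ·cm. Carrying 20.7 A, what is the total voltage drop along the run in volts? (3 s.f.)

967 V

ρ = 2.58 μΩ·cm = 2.58×10^-8 Ω·m
Section 1: A_strand = π(5.8500e-05)² = 1.075e-08 m²; R₁ = ρL/(N·A_s) = (2.58×10^-8)(702)/(42×1.075e-08) = 40.11 Ω
Section 2: A = π(1.63/2 mm)² = π(8.1500e-04 m)² = 2.087e-06 m²
R₂ = (2.58×10^-8)(536)/(2.087e-06) = 6.627 Ω
R = R₁ + R₂ = 46.74 Ω
V = IR = 20.7 × 46.74 = 967 V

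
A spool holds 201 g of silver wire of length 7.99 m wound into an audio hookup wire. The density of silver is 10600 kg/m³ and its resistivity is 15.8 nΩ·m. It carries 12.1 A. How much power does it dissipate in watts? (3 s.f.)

ρ = 15.8 nΩ·m = 1.58×10^-8 Ω·m
A = m/(density·L) = 0.201/(10600×7.99) = 2.3732e-06 m²
R = ρL/A = (1.58×10^-8)(7.99)/(2.3732e-06) = 0.05319 Ω
P = I²R = (12.1)² × 0.05319 = 7.79 W

7.79 W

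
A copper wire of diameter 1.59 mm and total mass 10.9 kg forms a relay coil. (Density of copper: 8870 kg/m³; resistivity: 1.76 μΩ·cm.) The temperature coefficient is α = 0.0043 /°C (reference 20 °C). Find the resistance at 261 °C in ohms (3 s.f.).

ρ = 1.76 μΩ·cm = 1.76×10^-8 Ω·m
A = π(d/2)² = π(7.9500e-04 m)² = 1.9856e-06 m²
L = m/(density·A) = 10.9/(8870×1.9856e-06) = 618.9 m
R = ρL/A = (1.76×10^-8)(618.9)/(1.9856e-06) = 5.486 Ω
R(261 °C) = 5.486 × (1 + 0.0043×241) = 11.2 Ω

11.2 Ω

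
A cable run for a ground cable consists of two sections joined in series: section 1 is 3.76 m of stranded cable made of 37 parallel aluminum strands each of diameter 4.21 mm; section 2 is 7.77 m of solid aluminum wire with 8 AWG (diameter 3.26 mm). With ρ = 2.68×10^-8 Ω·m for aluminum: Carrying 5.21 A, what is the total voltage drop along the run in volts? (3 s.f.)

0.131 V

Section 1: A_strand = π(2.1050e-03)² = 1.392e-05 m²; R₁ = ρL/(N·A_s) = (2.68×10^-8)(3.76)/(37×1.392e-05) = 1.956×10^-4 Ω
Section 2: A = π(3.26/2 mm)² = π(1.6300e-03 m)² = 8.347e-06 m²
R₂ = (2.68×10^-8)(7.77)/(8.347e-06) = 0.02495 Ω
R = R₁ + R₂ = 0.02514 Ω
V = IR = 5.21 × 0.02514 = 0.131 V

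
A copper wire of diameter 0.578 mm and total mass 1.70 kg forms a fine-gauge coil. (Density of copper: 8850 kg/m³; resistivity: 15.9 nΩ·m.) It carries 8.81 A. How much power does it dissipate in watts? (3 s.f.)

3440 W

ρ = 15.9 nΩ·m = 1.59×10^-8 Ω·m
A = π(d/2)² = π(2.8900e-04 m)² = 2.6239e-07 m²
L = m/(density·A) = 1.7/(8850×2.6239e-07) = 732.1 m
R = ρL/A = (1.59×10^-8)(732.1)/(2.6239e-07) = 44.36 Ω
P = I²R = (8.81)² × 44.36 = 3440 W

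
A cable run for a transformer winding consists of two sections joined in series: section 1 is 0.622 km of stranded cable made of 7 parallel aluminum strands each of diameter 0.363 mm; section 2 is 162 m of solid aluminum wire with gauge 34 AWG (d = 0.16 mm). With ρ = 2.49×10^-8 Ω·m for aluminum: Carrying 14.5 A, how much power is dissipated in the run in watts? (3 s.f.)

Section 1: A_strand = π(1.8150e-04)² = 1.035e-07 m²; R₁ = ρL/(N·A_s) = (2.49×10^-8)(622)/(7×1.035e-07) = 21.38 Ω
Section 2: A = π(0.16/2 mm)² = π(8.0000e-05 m)² = 2.011e-08 m²
R₂ = (2.49×10^-8)(162)/(2.011e-08) = 200.6 Ω
R = R₁ + R₂ = 222 Ω
P = I²R = (14.5)² × 222 = 46700 W

46700 W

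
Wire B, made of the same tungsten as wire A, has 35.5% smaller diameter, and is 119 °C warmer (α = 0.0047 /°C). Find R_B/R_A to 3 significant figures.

3.75

R ∝ ρL/d² with ρ ∝ (1+αΔT), so R_B/R_A = (1 − 35.5/100)⁻² × (1 + 0.0047×119)
= 2.404 × 1.559 = 3.75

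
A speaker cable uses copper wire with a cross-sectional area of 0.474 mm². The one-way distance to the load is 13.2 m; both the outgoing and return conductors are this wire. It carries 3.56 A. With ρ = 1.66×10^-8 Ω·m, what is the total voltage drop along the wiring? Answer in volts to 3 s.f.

3.29 V

A = 0.474 mm² = 4.740e-07 m²
Total conductor length (both ways) L = 2 × 13.2 = 26.4 m
R = ρL/A = (1.66×10^-8)(26.4)/(4.740e-07) = 0.9246 Ω
V = IR = 3.56 × 0.9246 = 3.29 V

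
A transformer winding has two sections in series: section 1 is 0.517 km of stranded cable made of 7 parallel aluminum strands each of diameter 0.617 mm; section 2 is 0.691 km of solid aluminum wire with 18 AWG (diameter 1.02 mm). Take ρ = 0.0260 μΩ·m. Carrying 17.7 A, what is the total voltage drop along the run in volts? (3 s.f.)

ρ = 0.0260 μΩ·m = 2.60×10^-8 Ω·m
Section 1: A_strand = π(3.0850e-04)² = 2.990e-07 m²; R₁ = ρL/(N·A_s) = (2.60×10^-8)(517)/(7×2.990e-07) = 6.423 Ω
Section 2: A = π(1.02/2 mm)² = π(5.1000e-04 m)² = 8.171e-07 m²
R₂ = (2.60×10^-8)(691)/(8.171e-07) = 21.99 Ω
R = R₁ + R₂ = 28.41 Ω
V = IR = 17.7 × 28.41 = 503 V

503 V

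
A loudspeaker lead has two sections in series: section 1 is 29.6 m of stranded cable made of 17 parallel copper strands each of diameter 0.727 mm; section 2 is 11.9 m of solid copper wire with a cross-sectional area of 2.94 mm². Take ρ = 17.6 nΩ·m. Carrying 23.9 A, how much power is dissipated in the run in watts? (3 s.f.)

82.9 W

ρ = 17.6 nΩ·m = 1.76×10^-8 Ω·m
Section 1: A_strand = π(3.6350e-04)² = 4.151e-07 m²; R₁ = ρL/(N·A_s) = (1.76×10^-8)(29.6)/(17×4.151e-07) = 0.07382 Ω
Section 2: A = 2.94 mm² = 2.940e-06 m²
R₂ = (1.76×10^-8)(11.9)/(2.940e-06) = 0.07124 Ω
R = R₁ + R₂ = 0.1451 Ω
P = I²R = (23.9)² × 0.1451 = 82.9 W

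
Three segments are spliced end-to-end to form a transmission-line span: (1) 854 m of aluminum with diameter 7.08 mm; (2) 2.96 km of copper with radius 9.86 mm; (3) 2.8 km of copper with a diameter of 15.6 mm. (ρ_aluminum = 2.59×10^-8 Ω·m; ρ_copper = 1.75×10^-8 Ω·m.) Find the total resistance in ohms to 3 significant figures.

Seg 1: A = π(d/2)² = π(3.5400e-03 m)² = 3.937e-05 m²
R_1 = (2.59×10^-8)(854)/(3.937e-05) = 0.5618 Ω
Seg 2: A = πr² = π(9.8600e-03 m)² = 3.054e-04 m²
R_2 = (1.75×10^-8)(2960)/(3.054e-04) = 0.1696 Ω
Seg 3: A = π(d/2)² = π(7.8000e-03 m)² = 1.911e-04 m²
R_3 = (1.75×10^-8)(2800)/(1.911e-04) = 0.2564 Ω
R_total = R_1 + R_2 + R_3 = 0.988 Ω

0.988 Ω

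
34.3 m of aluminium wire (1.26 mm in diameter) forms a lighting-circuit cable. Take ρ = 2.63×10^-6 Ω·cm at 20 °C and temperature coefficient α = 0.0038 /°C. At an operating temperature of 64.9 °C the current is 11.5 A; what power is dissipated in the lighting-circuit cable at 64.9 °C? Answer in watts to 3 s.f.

ρ = 2.63×10^-6 Ω·cm = 2.63×10^-8 Ω·m
A = π(d/2)² = π(6.3000e-04 m)² = 1.247e-06 m²
R₍20₎ = ρL/A = (2.63×10^-8)(34.3)/(1.247e-06) = 0.7235 Ω
R₍64.9₎ = R₍20₎(1 + αΔT) = 0.7235 × (1 + 0.0038×44.9) = 0.8469 Ω
P = I²R = (11.5)² × 0.8469 = 112 W

112 W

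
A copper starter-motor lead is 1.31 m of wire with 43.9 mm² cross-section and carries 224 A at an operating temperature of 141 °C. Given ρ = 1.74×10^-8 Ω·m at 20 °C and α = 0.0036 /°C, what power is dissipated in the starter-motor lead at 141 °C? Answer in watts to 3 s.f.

A = 43.9 mm² = 4.390e-05 m²
R₍20₎ = ρL/A = (1.74×10^-8)(1.31)/(4.390e-05) = 5.192×10^-4 Ω
R₍141₎ = R₍20₎(1 + αΔT) = 5.192×10^-4 × (1 + 0.0036×121) = 7.454×10^-4 Ω
P = I²R = (224)² × 7.454×10^-4 = 37.4 W

37.4 W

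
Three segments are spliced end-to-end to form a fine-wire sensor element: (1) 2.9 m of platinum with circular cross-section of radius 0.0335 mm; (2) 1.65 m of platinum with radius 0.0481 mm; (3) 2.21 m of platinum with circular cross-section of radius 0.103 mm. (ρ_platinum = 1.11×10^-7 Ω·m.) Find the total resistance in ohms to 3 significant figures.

124 Ω

Seg 1: A = πr² = π(3.3500e-05 m)² = 3.526e-09 m²
R_1 = (1.11×10^-7)(2.9)/(3.526e-09) = 91.3 Ω
Seg 2: A = πr² = π(4.8100e-05 m)² = 7.268e-09 m²
R_2 = (1.11×10^-7)(1.65)/(7.268e-09) = 25.2 Ω
Seg 3: A = πr² = π(1.0300e-04 m)² = 3.333e-08 m²
R_3 = (1.11×10^-7)(2.21)/(3.333e-08) = 7.36 Ω
R_total = R_1 + R_2 + R_3 = 124 Ω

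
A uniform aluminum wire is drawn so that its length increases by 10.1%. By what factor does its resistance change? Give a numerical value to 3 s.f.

k = 1 + 10.1/100 = 1.101; volume constant ⇒ A' = A/k, so R' = k²R.
Factor = 1.21

1.21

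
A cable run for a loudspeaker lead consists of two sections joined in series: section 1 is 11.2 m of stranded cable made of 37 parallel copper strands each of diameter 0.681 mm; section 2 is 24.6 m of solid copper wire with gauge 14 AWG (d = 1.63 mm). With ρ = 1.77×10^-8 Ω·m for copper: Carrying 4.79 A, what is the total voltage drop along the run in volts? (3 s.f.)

Section 1: A_strand = π(3.4050e-04)² = 3.642e-07 m²; R₁ = ρL/(N·A_s) = (1.77×10^-8)(11.2)/(37×3.642e-07) = 0.01471 Ω
Section 2: A = π(1.63/2 mm)² = π(8.1500e-04 m)² = 2.087e-06 m²
R₂ = (1.77×10^-8)(24.6)/(2.087e-06) = 0.2087 Ω
R = R₁ + R₂ = 0.2234 Ω
V = IR = 4.79 × 0.2234 = 1.07 V

1.07 V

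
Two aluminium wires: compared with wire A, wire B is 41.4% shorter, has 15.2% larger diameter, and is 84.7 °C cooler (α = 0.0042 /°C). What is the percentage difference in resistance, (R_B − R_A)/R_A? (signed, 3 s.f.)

R ∝ ρL/d² with ρ ∝ (1+αΔT), so R_B/R_A = (1 − 41.4/100) × (1 + 15.2/100)⁻² × (1 − 0.0042×84.7)
= 0.586 × 0.7535 × 0.6443 = 0.2845
(R_B − R_A)/R_A = 0.2845 − 1 = -71.6%

-71.6%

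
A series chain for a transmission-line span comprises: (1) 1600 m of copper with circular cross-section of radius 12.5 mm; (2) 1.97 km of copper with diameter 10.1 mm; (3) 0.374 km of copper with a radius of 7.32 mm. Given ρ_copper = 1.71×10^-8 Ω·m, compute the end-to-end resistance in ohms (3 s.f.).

Seg 1: A = πr² = π(1.2500e-02 m)² = 4.909e-04 m²
R_1 = (1.71×10^-8)(1600)/(4.909e-04) = 0.05574 Ω
Seg 2: A = π(d/2)² = π(5.0500e-03 m)² = 8.012e-05 m²
R_2 = (1.71×10^-8)(1970)/(8.012e-05) = 0.4205 Ω
Seg 3: A = πr² = π(7.3200e-03 m)² = 1.683e-04 m²
R_3 = (1.71×10^-8)(374)/(1.683e-04) = 0.03799 Ω
R_total = R_1 + R_2 + R_3 = 0.514 Ω

0.514 Ω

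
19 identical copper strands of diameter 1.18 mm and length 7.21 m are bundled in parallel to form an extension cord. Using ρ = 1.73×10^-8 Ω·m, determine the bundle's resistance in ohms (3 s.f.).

A_strand = π(5.9000e-04 m)² = 1.094e-06 m²
R_strand = ρL/A = (1.73×10^-8)(7.21)/(1.094e-06) = 0.1141 Ω
R_total = R_strand/N = 0.1141/19 = 0.00600 Ω

0.00600 Ω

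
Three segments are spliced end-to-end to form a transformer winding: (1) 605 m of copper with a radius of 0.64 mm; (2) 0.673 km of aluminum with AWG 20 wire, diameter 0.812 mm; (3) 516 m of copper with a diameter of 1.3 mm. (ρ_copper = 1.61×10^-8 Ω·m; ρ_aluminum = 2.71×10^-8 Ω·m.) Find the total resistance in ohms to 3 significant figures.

49.0 Ω

Seg 1: A = πr² = π(6.4000e-04 m)² = 1.287e-06 m²
R_1 = (1.61×10^-8)(605)/(1.287e-06) = 7.57 Ω
Seg 2: A = π(0.812/2 mm)² = π(4.0600e-04 m)² = 5.178e-07 m²
R_2 = (2.71×10^-8)(673)/(5.178e-07) = 35.22 Ω
Seg 3: A = π(d/2)² = π(6.5000e-04 m)² = 1.327e-06 m²
R_3 = (1.61×10^-8)(516)/(1.327e-06) = 6.259 Ω
R_total = R_1 + R_2 + R_3 = 49.0 Ω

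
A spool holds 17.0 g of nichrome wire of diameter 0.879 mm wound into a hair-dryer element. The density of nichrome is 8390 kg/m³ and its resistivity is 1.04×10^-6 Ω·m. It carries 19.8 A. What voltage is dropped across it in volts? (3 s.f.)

113 V

A = π(d/2)² = π(4.3950e-04 m)² = 6.0683e-07 m²
L = m/(density·A) = 0.017/(8390×6.0683e-07) = 3.339 m
R = ρL/A = (1.04×10^-6)(3.339)/(6.0683e-07) = 5.722 Ω
V = IR = 19.8 × 5.722 = 113 V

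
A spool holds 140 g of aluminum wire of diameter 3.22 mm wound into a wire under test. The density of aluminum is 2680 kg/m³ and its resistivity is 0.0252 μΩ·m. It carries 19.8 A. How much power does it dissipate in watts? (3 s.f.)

ρ = 0.0252 μΩ·m = 2.52×10^-8 Ω·m
A = π(d/2)² = π(1.6100e-03 m)² = 8.1433e-06 m²
L = m/(density·A) = 0.14/(2680×8.1433e-06) = 6.415 m
R = ρL/A = (2.52×10^-8)(6.415)/(8.1433e-06) = 0.01985 Ω
P = I²R = (19.8)² × 0.01985 = 7.78 W

7.78 W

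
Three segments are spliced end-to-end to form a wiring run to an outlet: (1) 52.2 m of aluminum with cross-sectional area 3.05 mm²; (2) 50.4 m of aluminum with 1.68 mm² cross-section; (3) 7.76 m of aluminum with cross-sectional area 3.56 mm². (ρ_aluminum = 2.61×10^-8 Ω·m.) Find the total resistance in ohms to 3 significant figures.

1.29 Ω

Seg 1: A = 3.05 mm² = 3.050e-06 m²
R_1 = (2.61×10^-8)(52.2)/(3.050e-06) = 0.4467 Ω
Seg 2: A = 1.68 mm² = 1.680e-06 m²
R_2 = (2.61×10^-8)(50.4)/(1.680e-06) = 0.783 Ω
Seg 3: A = 3.56 mm² = 3.560e-06 m²
R_3 = (2.61×10^-8)(7.76)/(3.560e-06) = 0.05689 Ω
R_total = R_1 + R_2 + R_3 = 1.29 Ω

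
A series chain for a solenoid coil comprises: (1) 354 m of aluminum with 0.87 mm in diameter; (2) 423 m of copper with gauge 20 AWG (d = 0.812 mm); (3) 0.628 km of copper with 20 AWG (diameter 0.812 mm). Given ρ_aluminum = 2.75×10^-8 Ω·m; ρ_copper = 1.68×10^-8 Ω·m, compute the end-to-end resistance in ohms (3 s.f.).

Seg 1: A = π(d/2)² = π(4.3500e-04 m)² = 5.945e-07 m²
R_1 = (2.75×10^-8)(354)/(5.945e-07) = 16.38 Ω
Seg 2: A = π(0.812/2 mm)² = π(4.0600e-04 m)² = 5.178e-07 m²
R_2 = (1.68×10^-8)(423)/(5.178e-07) = 13.72 Ω
Seg 3: A = π(0.812/2 mm)² = π(4.0600e-04 m)² = 5.178e-07 m²
R_3 = (1.68×10^-8)(628)/(5.178e-07) = 20.37 Ω
R_total = R_1 + R_2 + R_3 = 50.5 Ω

50.5 Ω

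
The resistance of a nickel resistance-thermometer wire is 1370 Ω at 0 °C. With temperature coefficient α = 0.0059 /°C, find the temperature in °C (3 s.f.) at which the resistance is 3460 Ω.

259 °C

R = R₀(1 + α(T − T₀)) ⇒ T = T₀ + (R/R₀ − 1)/α
T = 0 + (3460/1370 − 1)/0.0059 = 0 + (1.526)/0.0059 = 259 °C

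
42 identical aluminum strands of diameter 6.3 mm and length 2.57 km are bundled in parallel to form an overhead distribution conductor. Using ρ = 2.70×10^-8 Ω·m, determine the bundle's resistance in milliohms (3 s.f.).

A_strand = π(3.1500e-03 m)² = 3.117e-05 m²
R_strand = ρL/A = (2.70×10^-8)(2570)/(3.117e-05) = 2.226 Ω
R_total = R_strand/N = 2.226/42 = 53.0 mΩ

53.0 mΩ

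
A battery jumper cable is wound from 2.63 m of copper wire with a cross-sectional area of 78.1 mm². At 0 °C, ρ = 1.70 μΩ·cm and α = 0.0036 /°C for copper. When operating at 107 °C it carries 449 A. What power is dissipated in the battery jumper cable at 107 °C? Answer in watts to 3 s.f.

ρ = 1.70 μΩ·cm = 1.70×10^-8 Ω·m
A = 78.1 mm² = 7.810e-05 m²
R₍0₎ = ρL/A = (1.70×10^-8)(2.63)/(7.810e-05) = 5.725×10^-4 Ω
R₍107₎ = R₍0₎(1 + αΔT) = 5.725×10^-4 × (1 + 0.0036×107) = 7.930×10^-4 Ω
P = I²R = (449)² × 7.930×10^-4 = 160 W

160 W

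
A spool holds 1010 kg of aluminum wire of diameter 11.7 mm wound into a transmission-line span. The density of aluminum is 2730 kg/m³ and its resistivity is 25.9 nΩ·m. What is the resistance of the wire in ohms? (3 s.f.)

ρ = 25.9 nΩ·m = 2.59×10^-8 Ω·m
A = π(d/2)² = π(5.8500e-03 m)² = 1.0751e-04 m²
L = m/(density·A) = 1010/(2730×1.0751e-04) = 3441 m
R = ρL/A = (2.59×10^-8)(3441)/(1.0751e-04) = 0.829 Ω

0.829 Ω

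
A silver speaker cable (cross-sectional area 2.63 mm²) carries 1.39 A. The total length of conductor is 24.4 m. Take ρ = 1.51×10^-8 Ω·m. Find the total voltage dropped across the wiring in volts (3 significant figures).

0.195 V

A = 2.63 mm² = 2.630e-06 m²
R = ρL/A = (1.51×10^-8)(24.4)/(2.630e-06) = 0.1401 Ω
V = IR = 1.39 × 0.1401 = 0.195 V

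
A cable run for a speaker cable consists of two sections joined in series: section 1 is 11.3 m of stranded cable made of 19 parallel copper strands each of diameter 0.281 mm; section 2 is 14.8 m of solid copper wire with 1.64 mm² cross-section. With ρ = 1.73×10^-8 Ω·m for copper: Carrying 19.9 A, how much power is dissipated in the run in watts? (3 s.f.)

Section 1: A_strand = π(1.4050e-04)² = 6.202e-08 m²; R₁ = ρL/(N·A_s) = (1.73×10^-8)(11.3)/(19×6.202e-08) = 0.1659 Ω
Section 2: A = 1.64 mm² = 1.640e-06 m²
R₂ = (1.73×10^-8)(14.8)/(1.640e-06) = 0.1561 Ω
R = R₁ + R₂ = 0.322 Ω
P = I²R = (19.9)² × 0.322 = 128 W

128 W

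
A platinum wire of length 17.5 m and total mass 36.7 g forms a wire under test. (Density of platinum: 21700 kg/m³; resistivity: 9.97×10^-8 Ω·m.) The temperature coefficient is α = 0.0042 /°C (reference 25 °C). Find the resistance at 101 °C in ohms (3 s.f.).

23.8 Ω

A = m/(density·L) = 0.0367/(21700×17.5) = 9.6643e-08 m²
R = ρL/A = (9.97×10^-8)(17.5)/(9.6643e-08) = 18.05 Ω
R(101 °C) = 18.05 × (1 + 0.0042×76) = 23.8 Ω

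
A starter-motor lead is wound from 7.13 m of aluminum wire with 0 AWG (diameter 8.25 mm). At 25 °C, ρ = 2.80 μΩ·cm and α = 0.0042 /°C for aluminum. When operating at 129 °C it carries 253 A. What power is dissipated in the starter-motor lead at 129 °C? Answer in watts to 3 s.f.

343 W

ρ = 2.80 μΩ·cm = 2.80×10^-8 Ω·m
A = π(8.25/2 mm)² = π(4.1250e-03 m)² = 5.346e-05 m²
R₍25₎ = ρL/A = (2.80×10^-8)(7.13)/(5.346e-05) = 0.003735 Ω
R₍129₎ = R₍25₎(1 + αΔT) = 0.003735 × (1 + 0.0042×104) = 0.005366 Ω
P = I²R = (253)² × 0.005366 = 343 W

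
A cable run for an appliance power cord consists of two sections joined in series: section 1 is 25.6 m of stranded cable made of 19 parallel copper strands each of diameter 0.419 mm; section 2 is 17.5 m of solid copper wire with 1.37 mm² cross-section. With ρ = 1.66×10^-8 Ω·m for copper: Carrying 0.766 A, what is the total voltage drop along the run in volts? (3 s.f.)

Section 1: A_strand = π(2.0950e-04)² = 1.379e-07 m²; R₁ = ρL/(N·A_s) = (1.66×10^-8)(25.6)/(19×1.379e-07) = 0.1622 Ω
Section 2: A = 1.37 mm² = 1.370e-06 m²
R₂ = (1.66×10^-8)(17.5)/(1.370e-06) = 0.212 Ω
R = R₁ + R₂ = 0.3743 Ω
V = IR = 0.766 × 0.3743 = 0.287 V

0.287 V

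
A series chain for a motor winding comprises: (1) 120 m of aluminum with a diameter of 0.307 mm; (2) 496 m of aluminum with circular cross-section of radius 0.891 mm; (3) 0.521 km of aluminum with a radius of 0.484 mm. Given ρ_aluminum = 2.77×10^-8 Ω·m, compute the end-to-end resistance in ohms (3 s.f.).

70.0 Ω

Seg 1: A = π(d/2)² = π(1.5350e-04 m)² = 7.402e-08 m²
R_1 = (2.77×10^-8)(120)/(7.402e-08) = 44.9 Ω
Seg 2: A = πr² = π(8.9100e-04 m)² = 2.494e-06 m²
R_2 = (2.77×10^-8)(496)/(2.494e-06) = 5.509 Ω
Seg 3: A = πr² = π(4.8400e-04 m)² = 7.359e-07 m²
R_3 = (2.77×10^-8)(521)/(7.359e-07) = 19.61 Ω
R_total = R_1 + R_2 + R_3 = 70.0 Ω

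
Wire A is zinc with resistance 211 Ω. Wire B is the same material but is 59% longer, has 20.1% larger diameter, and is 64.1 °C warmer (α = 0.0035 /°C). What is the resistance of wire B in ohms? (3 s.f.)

R ∝ ρL/d² with ρ ∝ (1+αΔT), so R_B/R_A = (1 + 59/100) × (1 + 20.1/100)⁻² × (1 + 0.0035×64.1)
= 1.59 × 0.6933 × 1.224 = 1.35
R_B = 1.35 × 211 = 285 Ω

285 Ω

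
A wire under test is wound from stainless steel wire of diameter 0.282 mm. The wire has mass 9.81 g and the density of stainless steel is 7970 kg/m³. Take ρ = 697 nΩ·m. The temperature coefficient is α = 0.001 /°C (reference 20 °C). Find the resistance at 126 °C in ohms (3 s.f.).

243 Ω

ρ = 697 nΩ·m = 6.97×10^-7 Ω·m
A = π(d/2)² = π(1.4100e-04 m)² = 6.2458e-08 m²
L = m/(density·A) = 0.00981/(7970×6.2458e-08) = 19.71 m
R = ρL/A = (6.97×10^-7)(19.71)/(6.2458e-08) = 219.9 Ω
R(126 °C) = 219.9 × (1 + 0.001×106) = 243 Ω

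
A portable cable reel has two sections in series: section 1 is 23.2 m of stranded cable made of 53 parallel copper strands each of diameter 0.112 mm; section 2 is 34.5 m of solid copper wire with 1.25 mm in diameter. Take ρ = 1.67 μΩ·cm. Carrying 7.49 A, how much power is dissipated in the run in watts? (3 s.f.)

68.0 W

ρ = 1.67 μΩ·cm = 1.67×10^-8 Ω·m
Section 1: A_strand = π(5.6000e-05)² = 9.852e-09 m²; R₁ = ρL/(N·A_s) = (1.67×10^-8)(23.2)/(53×9.852e-09) = 0.742 Ω
Section 2: A = π(d/2)² = π(6.2500e-04 m)² = 1.227e-06 m²
R₂ = (1.67×10^-8)(34.5)/(1.227e-06) = 0.4695 Ω
R = R₁ + R₂ = 1.211 Ω
P = I²R = (7.49)² × 1.211 = 68.0 W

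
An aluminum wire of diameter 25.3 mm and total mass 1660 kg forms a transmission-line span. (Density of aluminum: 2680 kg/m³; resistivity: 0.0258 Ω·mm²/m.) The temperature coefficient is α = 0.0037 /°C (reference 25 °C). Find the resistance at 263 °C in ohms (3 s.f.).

ρ = 0.0258 Ω·mm²/m = 2.58×10^-8 Ω·m
A = π(d/2)² = π(1.2650e-02 m)² = 5.0273e-04 m²
L = m/(density·A) = 1660/(2680×5.0273e-04) = 1232 m
R = ρL/A = (2.58×10^-8)(1232)/(5.0273e-04) = 0.06323 Ω
R(263 °C) = 0.06323 × (1 + 0.0037×238) = 0.119 Ω

0.119 Ω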